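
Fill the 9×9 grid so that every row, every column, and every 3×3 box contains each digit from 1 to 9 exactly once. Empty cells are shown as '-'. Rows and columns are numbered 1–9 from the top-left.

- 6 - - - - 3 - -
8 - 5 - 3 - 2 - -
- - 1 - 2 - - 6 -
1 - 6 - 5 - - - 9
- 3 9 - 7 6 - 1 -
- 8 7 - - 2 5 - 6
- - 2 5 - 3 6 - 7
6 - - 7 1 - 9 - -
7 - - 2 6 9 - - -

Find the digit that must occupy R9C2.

5

R1C3 = 4 (sole candidate).
R6C1 = 4 (sole candidate).
R6C5 = 9 (sole candidate).
R6C8 = 3 (sole candidate).
R7C1 = 9 (sole candidate).
R1C1 = 2 (sole candidate).
R1C5 = 8 (sole candidate).
R3C1 = 3 (sole candidate).
R4C2 = 2 (sole candidate).
R5C1 = 5 (sole candidate).
R6C4 = 1 (sole candidate).
R7C5 = 4 (sole candidate).
R7C8 = 8 (sole candidate).
R8C6 = 8 (sole candidate).
R1C4 = 9 (sole candidate).
R3C4 = 4 (sole candidate).
R4C6 = 4 (sole candidate).
R4C8 = 7 (sole candidate).
R5C4 = 8 (sole candidate).
R5C7 = 4 (sole candidate).
R5C9 = 2 (sole candidate).
R7C2 = 1 (sole candidate).
R8C3 = 3 (sole candidate).
R9C3 = 8 (sole candidate).
R9C7 = 1 (sole candidate).
R1C8 = 5 (sole candidate).
R1C9 = 1 (sole candidate).
R2C4 = 6 (sole candidate).
R2C9 = 4 (sole candidate).
R3C9 = 8 (sole candidate).
R4C4 = 3 (sole candidate).
R4C7 = 8 (sole candidate).
R8C9 = 5 (sole candidate).
R9C8 = 4 (sole candidate).
R9C9 = 3 (sole candidate).
R1C6 = 7 (sole candidate).
R2C6 = 1 (sole candidate).
R2C8 = 9 (sole candidate).
R3C6 = 5 (sole candidate).
R3C7 = 7 (sole candidate).
R8C2 = 4 (sole candidate).
R8C8 = 2 (sole candidate).
R9C2 = 5: row 9 has {1,2,3,4,6,7,8,9}; col 2 has {1,2,3,4,6,8}; box has {1,2,3,4,6,7,8,9} → only 5 remains.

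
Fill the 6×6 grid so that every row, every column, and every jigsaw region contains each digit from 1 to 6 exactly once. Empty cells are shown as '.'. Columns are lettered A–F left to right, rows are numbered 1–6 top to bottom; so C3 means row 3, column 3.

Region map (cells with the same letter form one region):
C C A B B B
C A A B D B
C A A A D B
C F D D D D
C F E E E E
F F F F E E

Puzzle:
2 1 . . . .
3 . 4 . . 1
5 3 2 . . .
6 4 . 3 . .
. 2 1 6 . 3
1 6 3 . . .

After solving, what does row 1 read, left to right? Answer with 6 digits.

216435

B2 = 5 (sole candidate).
D2 = 2 (sole candidate).
E2 = 6 (sole candidate).
D3 = 1 (sole candidate).
E3 = 4 (sole candidate).
F3 = 6 (sole candidate).
C4 = 5 (sole candidate).
F4 = 2 (sole candidate).
A5 = 4 (sole candidate).
E5 = 5 (sole candidate).
D6 = 5 (sole candidate).
E6 = 2 (sole candidate).
F6 = 4 (sole candidate).
C1 = 6: row 1 has {1,2}; col 3 has {1,2,3,4,5}; region has {1,2,3,4,5} → only 6 remains.
D1 = 4: row 1 has {1,2,6}; col 4 has {1,2,3,5,6}; region has {1,2,6} → only 4 remains.
E1 = 3: row 1 has {1,2,4,6}; col 5 has {2,4,5,6}; region has {1,2,4,6} → only 3 remains.
F1 = 5: row 1 has {1,2,3,4,6}; col 6 has {1,2,3,4,6}; region has {1,2,3,4,6} → only 5 remains.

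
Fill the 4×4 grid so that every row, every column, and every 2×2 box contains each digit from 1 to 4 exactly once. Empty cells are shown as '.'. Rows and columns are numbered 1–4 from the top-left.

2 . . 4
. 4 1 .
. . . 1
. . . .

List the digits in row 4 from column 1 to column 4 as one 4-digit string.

1243

row 1, column 3 = 3: row 1 has {2,4}; col 3 has {1}; box has {1,4} → only 3 remains.
row 2, column 1 = 3: row 2 has {1,4}; col 1 has {2}; box has {2,4} → only 3 remains.
row 2, column 4 = 2: row 2 has {1,3,4}; col 4 has {1,4}; box has {1,3,4} → only 2 remains.
row 3, column 1 = 4: row 3 has {1}; col 1 has {2,3}; box has {} → only 4 remains.
row 3, column 3 = 2: row 3 has {1,4}; col 3 has {1,3}; box has {1} → only 2 remains.
row 4, column 1 = 1: row 4 has {}; col 1 has {2,3,4}; box has {4} → only 1 remains.
row 4, column 3 = 4: row 4 has {1}; col 3 has {1,2,3}; box has {1,2} → only 4 remains.
row 4, column 4 = 3: row 4 has {1,4}; col 4 has {1,2,4}; box has {1,2,4} → only 3 remains.
row 1, column 2 = 1: row 1 has {2,3,4}; col 2 has {4}; box has {2,3,4} → only 1 remains.
row 3, column 2 = 3: row 3 has {1,2,4}; col 2 has {1,4}; box has {1,4} → only 3 remains.
row 4, column 2 = 2: row 4 has {1,3,4}; col 2 has {1,3,4}; box has {1,3,4} → only 2 remains.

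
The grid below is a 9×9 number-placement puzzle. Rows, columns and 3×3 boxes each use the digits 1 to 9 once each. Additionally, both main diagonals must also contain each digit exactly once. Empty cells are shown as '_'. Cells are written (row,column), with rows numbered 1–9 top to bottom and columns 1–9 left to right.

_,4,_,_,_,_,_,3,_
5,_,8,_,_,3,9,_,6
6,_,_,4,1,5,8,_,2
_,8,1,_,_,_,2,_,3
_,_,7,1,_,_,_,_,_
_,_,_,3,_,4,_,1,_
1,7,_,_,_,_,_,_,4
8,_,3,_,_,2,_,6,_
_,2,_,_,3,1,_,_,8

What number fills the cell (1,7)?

5

(2,2) = 1 (sole candidate).
(3,3) = 9 (sole candidate).
(3,8) = 7 (sole candidate).
(1,3) = 2 (sole candidate).
(2,8) = 4 (sole candidate).
(3,2) = 3 (sole candidate).
(9,1) = 9 (sole candidate).
(9,8) = 5 (sole candidate).
(1,1) = 7 (sole candidate).
(4,1) = 4 (sole candidate).
(4,4) = 5 (sole candidate).
(4,8) = 9 (sole candidate).
(5,5) = 2 (sole candidate).
(5,8) = 8 (sole candidate).
(5,9) = 5 (sole candidate).
(6,1) = 2 (sole candidate).
(6,9) = 7 (sole candidate).
(7,7) = 3 (sole candidate).
(7,8) = 2 (sole candidate).
(8,2) = 5 (sole candidate).
(9,7) = 7 (sole candidate).
(1,9) = 1 (sole candidate).
(2,5) = 7 (sole candidate).
(4,5) = 6 (sole candidate).
(4,6) = 7 (sole candidate).
(5,1) = 3 (sole candidate).
(5,6) = 9 (sole candidate).
(6,5) = 8 (sole candidate).
(6,7) = 6 (sole candidate).
(7,3) = 6 (sole candidate).
(7,6) = 8 (sole candidate).
(8,7) = 1 (sole candidate).
(8,9) = 9 (sole candidate).
(9,3) = 4 (sole candidate).
(9,4) = 6 (sole candidate).
(1,5) = 9 (sole candidate).
(1,6) = 6 (sole candidate).
(1,7) = 5: row 1 has {1,2,3,4,6,7,9}; col 7 has {1,2,3,6,7,8,9}; box has {1,2,3,4,6,7,8,9} → only 5 remains.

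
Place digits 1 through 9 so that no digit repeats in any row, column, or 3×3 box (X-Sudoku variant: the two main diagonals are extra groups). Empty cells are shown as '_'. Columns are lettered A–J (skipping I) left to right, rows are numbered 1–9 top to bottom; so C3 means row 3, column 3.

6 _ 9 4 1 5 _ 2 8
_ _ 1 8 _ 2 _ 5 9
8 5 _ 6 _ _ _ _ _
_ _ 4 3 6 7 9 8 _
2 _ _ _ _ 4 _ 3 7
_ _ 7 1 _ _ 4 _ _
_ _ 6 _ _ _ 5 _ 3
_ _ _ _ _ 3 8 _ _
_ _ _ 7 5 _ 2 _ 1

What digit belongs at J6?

C3 = 2 (sole candidate).
F3 = 9 (sole candidate).
G3 = 3 (sole candidate).
J3 = 4 (sole candidate).
B4 = 1 (sole candidate).
E5 = 9 (sole candidate).
F6 = 8 (sole candidate).
H6 = 6 (sole candidate).
F7 = 1 (sole candidate).
C8 = 5 (sole candidate).
J8 = 6 (sole candidate).
A9 = 4 (sole candidate).
F9 = 6 (sole candidate).
H9 = 9 (sole candidate).
G1 = 7 (sole candidate).
G2 = 6 (sole candidate).
E3 = 7 (sole candidate).
H3 = 1 (sole candidate).
A4 = 5 (sole candidate).
J4 = 2 (sole candidate).
C5 = 8 (sole candidate).
D5 = 5 (sole candidate).
G5 = 1 (sole candidate).
E6 = 2 (sole candidate).
J6 = 5: row 6 has {1,2,4,6,7,8}; col 9 has {1,2,3,4,6,7,8,9}; box has {1,2,3,4,6,7,8,9} → only 5 remains.

5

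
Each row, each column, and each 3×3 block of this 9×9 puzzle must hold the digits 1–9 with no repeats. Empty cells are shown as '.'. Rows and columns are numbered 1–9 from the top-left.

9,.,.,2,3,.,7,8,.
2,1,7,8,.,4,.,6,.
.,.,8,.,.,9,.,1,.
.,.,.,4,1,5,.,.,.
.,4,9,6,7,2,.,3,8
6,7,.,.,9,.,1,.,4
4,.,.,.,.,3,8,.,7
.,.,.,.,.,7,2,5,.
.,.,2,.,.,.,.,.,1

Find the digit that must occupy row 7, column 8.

9

row 1, column 9 = 5 (sole candidate).
row 2, column 5 = 5 (sole candidate).
row 3, column 4 = 7 (sole candidate).
row 3, column 5 = 6 (sole candidate).
row 4, column 3 = 3 (sole candidate).
row 5, column 7 = 5 (sole candidate).
row 6, column 3 = 5 (sole candidate).
row 6, column 4 = 3 (sole candidate).
row 6, column 6 = 8 (sole candidate).
row 6, column 8 = 2 (sole candidate).
row 7, column 5 = 2 (sole candidate).
row 7, column 8 = 9: row 7 has {2,3,4,7,8}; col 8 has {1,2,3,5,6,8}; box has {1,2,5,7,8} → only 9 remains.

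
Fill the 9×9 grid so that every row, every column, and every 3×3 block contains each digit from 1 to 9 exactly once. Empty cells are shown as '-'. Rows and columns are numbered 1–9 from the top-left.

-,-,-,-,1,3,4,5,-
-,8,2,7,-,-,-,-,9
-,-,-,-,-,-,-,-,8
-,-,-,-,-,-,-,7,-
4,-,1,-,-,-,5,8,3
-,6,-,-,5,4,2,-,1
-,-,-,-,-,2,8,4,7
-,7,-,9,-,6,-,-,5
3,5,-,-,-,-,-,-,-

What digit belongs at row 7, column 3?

9

row 1, column 2 = 9: row 1 has {1,3,4,5}; col 2 has {5,6,7,8}; box has {2,8} → only 9 remains.
row 2, column 6 = 5: row 2 has {2,7,8,9}; col 6 has {2,3,4,6}; box has {1,3,7} → only 5 remains.
row 3, column 6 = 9: row 3 has {8}; col 6 has {2,3,4,5,6}; box has {1,3,5,7} → only 9 remains.
row 5, column 2 = 2: row 5 has {1,3,4,5,8}; col 2 has {5,6,7,8,9}; box has {1,4,6} → only 2 remains.
row 5, column 4 = 6: row 5 has {1,2,3,4,5,8}; col 4 has {7,9}; box has {4,5} → only 6 remains.
row 5, column 6 = 7: row 5 has {1,2,3,4,5,6,8}; col 6 has {2,3,4,5,6,9}; box has {4,5,6} → only 7 remains.
row 6, column 8 = 9: row 6 has {1,2,4,5,6}; col 8 has {4,5,7,8}; box has {1,2,3,5,7,8} → only 9 remains.
row 7, column 2 = 1: row 7 has {2,4,7,8}; col 2 has {2,5,6,7,8,9}; box has {3,5,7} → only 1 remains.
row 7, column 5 = 3: row 7 has {1,2,4,7,8}; col 5 has {1,5}; box has {2,6,9} → only 3 remains.
row 4, column 2 = 3: row 4 has {7}; col 2 has {1,2,5,6,7,8,9}; box has {1,2,4,6} → only 3 remains.
row 4, column 7 = 6: row 4 has {3,7}; col 7 has {2,4,5,8}; box has {1,2,3,5,7,8,9} → only 6 remains.
row 4, column 9 = 4: row 4 has {3,6,7}; col 9 has {1,3,5,7,8,9}; box has {1,2,3,5,6,7,8,9} → only 4 remains.
row 5, column 5 = 9: row 5 has {1,2,3,4,5,6,7,8}; col 5 has {1,3,5}; box has {4,5,6,7} → only 9 remains.
row 7, column 4 = 5: row 7 has {1,2,3,4,7,8}; col 4 has {6,7,9}; box has {2,3,6,9} → only 5 remains.
row 3, column 2 = 4: row 3 has {8,9}; col 2 has {1,2,3,5,6,7,8,9}; box has {2,8,9} → only 4 remains.
row 3, column 4 = 2: row 3 has {4,8,9}; col 4 has {5,6,7,9}; box has {1,3,5,7,9} → only 2 remains.
row 3, column 5 = 6: row 3 has {2,4,8,9}; col 5 has {1,3,5,9}; box has {1,2,3,5,7,9} → only 6 remains.
row 1, column 4 = 8: row 1 has {1,3,4,5,9}; col 4 has {2,5,6,7,9}; box has {1,2,3,5,6,7,9} → only 8 remains.
row 2, column 5 = 4: row 2 has {2,5,7,8,9}; col 5 has {1,3,5,6,9}; box has {1,2,3,5,6,7,8,9} → only 4 remains.
row 4, column 4 = 1: row 4 has {3,4,6,7}; col 4 has {2,5,6,7,8,9}; box has {4,5,6,7,9} → only 1 remains.
row 4, column 6 = 8: row 4 has {1,3,4,6,7}; col 6 has {2,3,4,5,6,7,9}; box has {1,4,5,6,7,9} → only 8 remains.
row 6, column 4 = 3: row 6 has {1,2,4,5,6,9}; col 4 has {1,2,5,6,7,8,9}; box has {1,4,5,6,7,8,9} → only 3 remains.
row 8, column 5 = 8: row 8 has {5,6,7,9}; col 5 has {1,3,4,5,6,9}; box has {2,3,5,6,9} → only 8 remains.
row 9, column 4 = 4: row 9 has {3,5}; col 4 has {1,2,3,5,6,7,8,9}; box has {2,3,5,6,8,9} → only 4 remains.
row 9, column 5 = 7: row 9 has {3,4,5}; col 5 has {1,3,4,5,6,8,9}; box has {2,3,4,5,6,8,9} → only 7 remains.
row 9, column 6 = 1: row 9 has {3,4,5,7}; col 6 has {2,3,4,5,6,7,8,9}; box has {2,3,4,5,6,7,8,9} → only 1 remains.
row 9, column 7 = 9: row 9 has {1,3,4,5,7}; col 7 has {2,4,5,6,8}; box has {4,5,7,8} → only 9 remains.
row 4, column 5 = 2: row 4 has {1,3,4,6,7,8}; col 5 has {1,3,4,5,6,7,8,9}; box has {1,3,4,5,6,7,8,9} → only 2 remains.
row 8, column 1 = 2: row 8 has {5,6,7,8,9}; col 1 has {3,4}; box has {1,3,5,7} → only 2 remains.
row 8, column 3 = 4: row 8 has {2,5,6,7,8,9}; col 3 has {1,2}; box has {1,2,3,5,7} → only 4 remains.
row 1, column 9 = 2: in row 1, 2 can only go here (every other open cell in that row sees a 2).
row 9, column 9 = 6: row 9 has {1,3,4,5,7,9}; col 9 has {1,2,3,4,5,7,8,9}; box has {4,5,7,8,9} → only 6 remains.
row 9, column 3 = 8: row 9 has {1,3,4,5,6,7,9}; col 3 has {1,2,4}; box has {1,2,3,4,5,7} → only 8 remains.
row 9, column 8 = 2: row 9 has {1,3,4,5,6,7,8,9}; col 8 has {4,5,7,8,9}; box has {4,5,6,7,8,9} → only 2 remains.
row 6, column 3 = 7: row 6 has {1,2,3,4,5,6,9}; col 3 has {1,2,4,8}; box has {1,2,3,4,6} → only 7 remains.
row 1, column 3 = 6: row 1 has {1,2,3,4,5,8,9}; col 3 has {1,2,4,7,8}; box has {2,4,8,9} → only 6 remains.
row 2, column 1 = 1: row 2 has {2,4,5,7,8,9}; col 1 has {2,3,4}; box has {2,4,6,8,9} → only 1 remains.
row 2, column 7 = 3: row 2 has {1,2,4,5,7,8,9}; col 7 has {2,4,5,6,8,9}; box has {2,4,5,8,9} → only 3 remains.
row 2, column 8 = 6: row 2 has {1,2,3,4,5,7,8,9}; col 8 has {2,4,5,7,8,9}; box has {2,3,4,5,8,9} → only 6 remains.
row 3, column 8 = 1: row 3 has {2,4,6,8,9}; col 8 has {2,4,5,6,7,8,9}; box has {2,3,4,5,6,8,9} → only 1 remains.
row 6, column 1 = 8: row 6 has {1,2,3,4,5,6,7,9}; col 1 has {1,2,3,4}; box has {1,2,3,4,6,7} → only 8 remains.
row 7, column 3 = 9: row 7 has {1,2,3,4,5,7,8}; col 3 has {1,2,4,6,7,8}; box has {1,2,3,4,5,7,8} → only 9 remains.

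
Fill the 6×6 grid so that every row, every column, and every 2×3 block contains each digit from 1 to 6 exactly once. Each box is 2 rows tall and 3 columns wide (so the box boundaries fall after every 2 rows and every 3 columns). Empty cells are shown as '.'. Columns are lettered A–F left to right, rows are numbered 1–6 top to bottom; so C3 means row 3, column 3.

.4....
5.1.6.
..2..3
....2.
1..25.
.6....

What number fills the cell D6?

B5 = 3 (sole candidate).
C5 = 4 (sole candidate).
F5 = 6 (sole candidate).
A6 = 2 (sole candidate).
C6 = 5 (sole candidate).
B2 = 2 (sole candidate).
F2 = 4 (sole candidate).
F6 = 1 (sole candidate).
D2 = 3 (sole candidate).
F4 = 5 (sole candidate).
D6 = 4: row 6 has {1,2,5,6}; col 4 has {2,3}; box has {1,2,5,6} → only 4 remains.

4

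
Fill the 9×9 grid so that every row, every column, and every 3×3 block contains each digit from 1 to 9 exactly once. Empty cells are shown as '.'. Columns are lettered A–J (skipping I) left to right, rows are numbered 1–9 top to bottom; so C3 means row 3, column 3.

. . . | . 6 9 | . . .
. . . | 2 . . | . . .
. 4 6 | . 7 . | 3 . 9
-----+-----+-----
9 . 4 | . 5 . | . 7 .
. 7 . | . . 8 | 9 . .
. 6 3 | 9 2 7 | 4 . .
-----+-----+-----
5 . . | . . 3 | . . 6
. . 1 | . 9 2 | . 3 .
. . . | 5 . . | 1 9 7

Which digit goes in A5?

B8 = 8 (sole candidate).
G8 = 5 (sole candidate).
J8 = 4 (sole candidate).
C9 = 2 (sole candidate).
C5 = 5 (sole candidate).
B7 = 9 (sole candidate).
C7 = 7 (sole candidate).
A8 = 6 (sole candidate).
D8 = 7 (sole candidate).
B9 = 3 (sole candidate).
C1 = 8 (sole candidate).
C2 = 9 (sole candidate).
A9 = 4 (sole candidate).
E9 = 8 (sole candidate).
F9 = 6 (sole candidate).
F4 = 1 (sole candidate).
F3 = 5 (sole candidate).
B4 = 2 (sole candidate).
A5 = 1: row 5 has {5,7,8,9}; col 1 has {4,5,6,9}; box has {2,3,4,5,6,7,9} → only 1 remains.

1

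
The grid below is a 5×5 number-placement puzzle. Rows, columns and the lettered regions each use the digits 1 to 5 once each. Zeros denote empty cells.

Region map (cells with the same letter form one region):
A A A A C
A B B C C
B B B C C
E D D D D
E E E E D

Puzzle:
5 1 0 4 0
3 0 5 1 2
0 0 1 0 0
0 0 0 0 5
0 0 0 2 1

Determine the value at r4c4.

3

r1c3 = 2 (sole candidate).
r1c5 = 3 (sole candidate).
r2c2 = 4 (sole candidate).
r3c1 = 2 (sole candidate).
r3c2 = 3 (sole candidate).
r3c4 = 5 (sole candidate).
r3c5 = 4 (sole candidate).
r4c2 = 2 (sole candidate).
r4c4 = 3: row 4 has {2,5}; col 4 has {1,2,4,5}; region has {1,2,5} → only 3 remains.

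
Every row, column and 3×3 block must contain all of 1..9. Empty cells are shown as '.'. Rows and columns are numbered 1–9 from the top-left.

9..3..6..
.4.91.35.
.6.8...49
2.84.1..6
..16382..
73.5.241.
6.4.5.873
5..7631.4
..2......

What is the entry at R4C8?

R2C1 = 8 (sole candidate).
R2C3 = 7 (sole candidate).
R2C6 = 6 (sole candidate).
R2C9 = 2 (sole candidate).
R3C7 = 7 (sole candidate).
R5C1 = 4 (sole candidate).
R5C8 = 9 (sole candidate).
R6C5 = 9 (sole candidate).
R6C9 = 8 (sole candidate).
R7C6 = 9 (sole candidate).
R8C3 = 9 (sole candidate).
R8C8 = 2 (sole candidate).
R9C4 = 1 (sole candidate).
R9C6 = 4 (sole candidate).
R9C8 = 6 (sole candidate).
R9C9 = 5 (sole candidate).
R1C3 = 5 (sole candidate).
R1C6 = 7 (sole candidate).
R1C8 = 8 (sole candidate).
R1C9 = 1 (sole candidate).
R3C3 = 3 (sole candidate).
R3C5 = 2 (sole candidate).
R3C6 = 5 (sole candidate).
R4C5 = 7 (sole candidate).
R4C7 = 5 (sole candidate).
R4C8 = 3: row 4 has {1,2,4,5,6,7,8}; col 8 has {1,2,4,5,6,7,8,9}; box has {1,2,4,5,6,8,9} → only 3 remains.

3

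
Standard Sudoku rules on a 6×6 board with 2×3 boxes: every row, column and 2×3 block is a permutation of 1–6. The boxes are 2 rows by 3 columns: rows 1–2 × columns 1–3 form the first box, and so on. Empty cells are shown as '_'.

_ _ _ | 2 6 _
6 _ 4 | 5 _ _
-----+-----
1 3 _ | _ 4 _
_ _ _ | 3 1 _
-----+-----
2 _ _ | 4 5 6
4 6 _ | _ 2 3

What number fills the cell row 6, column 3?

5

row 2, column 5 = 3: row 2 has {4,5,6}; col 5 has {1,2,4,5,6}; box has {2,5,6} → only 3 remains.
row 2, column 6 = 1: row 2 has {3,4,5,6}; col 6 has {3,6}; box has {2,3,5,6} → only 1 remains.
row 3, column 4 = 6: row 3 has {1,3,4}; col 4 has {2,3,4,5}; box has {1,3,4} → only 6 remains.
row 4, column 1 = 5: row 4 has {1,3}; col 1 has {1,2,4,6}; box has {1,3} → only 5 remains.
row 4, column 6 = 2: row 4 has {1,3,5}; col 6 has {1,3,6}; box has {1,3,4,6} → only 2 remains.
row 5, column 2 = 1: row 5 has {2,4,5,6}; col 2 has {3,6}; box has {2,4,6} → only 1 remains.
row 5, column 3 = 3: row 5 has {1,2,4,5,6}; col 3 has {4}; box has {1,2,4,6} → only 3 remains.
row 6, column 3 = 5: row 6 has {2,3,4,6}; col 3 has {3,4}; box has {1,2,3,4,6} → only 5 remains.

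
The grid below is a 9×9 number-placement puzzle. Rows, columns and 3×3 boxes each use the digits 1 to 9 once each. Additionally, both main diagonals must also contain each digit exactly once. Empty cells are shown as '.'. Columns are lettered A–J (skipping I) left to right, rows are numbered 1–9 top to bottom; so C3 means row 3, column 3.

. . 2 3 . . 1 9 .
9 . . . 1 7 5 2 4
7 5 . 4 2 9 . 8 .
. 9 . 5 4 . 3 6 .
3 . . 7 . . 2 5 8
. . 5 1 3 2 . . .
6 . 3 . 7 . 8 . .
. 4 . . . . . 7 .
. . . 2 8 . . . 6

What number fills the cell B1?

8

A1 = 4 (sole candidate).
J1 = 7 (sole candidate).
B2 = 3 (sole candidate).
C3 = 1 (sole candidate).
G3 = 6 (sole candidate).
J3 = 3 (sole candidate).
F4 = 8 (sole candidate).
J4 = 1 (sole candidate).
E5 = 9 (sole candidate).
F5 = 6 (sole candidate).
A6 = 8 (sole candidate).
H6 = 4 (sole candidate).
J6 = 9 (sole candidate).
D7 = 9 (sole candidate).
H7 = 1 (sole candidate).
D8 = 6 (sole candidate).
E8 = 5 (sole candidate).
G8 = 9 (sole candidate).
J8 = 2 (sole candidate).
A9 = 5 (sole candidate).
G9 = 4 (sole candidate).
H9 = 3 (sole candidate).
E1 = 6 (sole candidate).
F1 = 5 (sole candidate).
D2 = 8 (sole candidate).
A4 = 2 (sole candidate).
C4 = 7 (sole candidate).
B5 = 1 (sole candidate).
C5 = 4 (sole candidate).
B6 = 6 (sole candidate).
G6 = 7 (sole candidate).
B7 = 2 (sole candidate).
F7 = 4 (sole candidate).
J7 = 5 (sole candidate).
A8 = 1 (sole candidate).
C8 = 8 (sole candidate).
F8 = 3 (sole candidate).
B9 = 7 (sole candidate).
C9 = 9 (sole candidate).
F9 = 1 (sole candidate).
B1 = 8: row 1 has {1,2,3,4,5,6,7,9}; col 2 has {1,2,3,4,5,6,7,9}; box has {1,2,3,4,5,7,9} → only 8 remains.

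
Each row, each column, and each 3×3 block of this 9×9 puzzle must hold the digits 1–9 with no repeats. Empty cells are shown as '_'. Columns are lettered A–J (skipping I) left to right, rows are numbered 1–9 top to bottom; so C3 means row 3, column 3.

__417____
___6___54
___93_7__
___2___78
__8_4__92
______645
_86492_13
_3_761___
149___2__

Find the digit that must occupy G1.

F2 = 8 (sole candidate).
G7 = 5 (sole candidate).
H8 = 8 (sole candidate).
J8 = 9 (sole candidate).
H9 = 6 (sole candidate).
J9 = 7 (sole candidate).
F1 = 5 (sole candidate).
J1 = 6 (sole candidate).
E2 = 2 (sole candidate).
F3 = 4 (sole candidate).
H3 = 2 (sole candidate).
J3 = 1 (sole candidate).
A7 = 7 (sole candidate).
G8 = 4 (sole candidate).
F9 = 3 (sole candidate).
H1 = 3 (sole candidate).
G2 = 9 (sole candidate).
C3 = 5 (sole candidate).
C8 = 2 (sole candidate).
G1 = 8: row 1 has {1,3,4,5,6,7}; col 7 has {2,4,5,6,7,9}; box has {1,2,3,4,5,6,7,9} → only 8 remains.

8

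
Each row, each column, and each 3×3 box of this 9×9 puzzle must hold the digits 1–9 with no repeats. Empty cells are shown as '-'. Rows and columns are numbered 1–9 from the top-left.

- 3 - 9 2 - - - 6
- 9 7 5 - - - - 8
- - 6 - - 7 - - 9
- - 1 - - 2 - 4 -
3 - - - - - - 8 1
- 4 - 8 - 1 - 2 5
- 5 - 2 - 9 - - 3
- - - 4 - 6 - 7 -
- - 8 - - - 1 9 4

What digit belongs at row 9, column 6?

row 4, column 9 = 7: row 4 has {1,2,4}; col 9 has {1,3,4,5,6,8,9}; box has {1,2,4,5,8} → only 7 remains.
row 6, column 3 = 9: row 6 has {1,2,4,5,8}; col 3 has {1,6,7,8}; box has {1,3,4} → only 9 remains.
row 7, column 3 = 4: row 7 has {2,3,5,9}; col 3 has {1,6,7,8,9}; box has {5,8} → only 4 remains.
row 7, column 8 = 6: row 7 has {2,3,4,5,9}; col 8 has {2,4,7,8,9}; box has {1,3,4,7,9} → only 6 remains.
row 8, column 9 = 2: row 8 has {4,6,7}; col 9 has {1,3,4,5,6,7,8,9}; box has {1,3,4,6,7,9} → only 2 remains.
row 1, column 3 = 5: row 1 has {2,3,6,9}; col 3 has {1,4,6,7,8,9}; box has {3,6,7,9} → only 5 remains.
row 1, column 8 = 1: row 1 has {2,3,5,6,9}; col 8 has {2,4,6,7,8,9}; box has {6,8,9} → only 1 remains.
row 2, column 8 = 3: row 2 has {5,7,8,9}; col 8 has {1,2,4,6,7,8,9}; box has {1,6,8,9} → only 3 remains.
row 3, column 8 = 5: row 3 has {6,7,9}; col 8 has {1,2,3,4,6,7,8,9}; box has {1,3,6,8,9} → only 5 remains.
row 5, column 3 = 2: row 5 has {1,3,8}; col 3 has {1,4,5,6,7,8,9}; box has {1,3,4,9} → only 2 remains.
row 7, column 7 = 8: row 7 has {2,3,4,5,6,9}; col 7 has {1}; box has {1,2,3,4,6,7,9} → only 8 remains.
row 8, column 2 = 1: row 8 has {2,4,6,7}; col 2 has {3,4,5,9}; box has {4,5,8} → only 1 remains.
row 8, column 3 = 3: row 8 has {1,2,4,6,7}; col 3 has {1,2,4,5,6,7,8,9}; box has {1,4,5,8} → only 3 remains.
row 8, column 7 = 5: row 8 has {1,2,3,4,6,7}; col 7 has {1,8}; box has {1,2,3,4,6,7,8,9} → only 5 remains.
row 2, column 6 = 4: row 2 has {3,5,7,8,9}; col 6 has {1,2,6,7,9}; box has {2,5,7,9} → only 4 remains.
row 2, column 7 = 2: row 2 has {3,4,5,7,8,9}; col 7 has {1,5,8}; box has {1,3,5,6,8,9} → only 2 remains.
row 3, column 7 = 4: row 3 has {5,6,7,9}; col 7 has {1,2,5,8}; box has {1,2,3,5,6,8,9} → only 4 remains.
row 5, column 6 = 5: row 5 has {1,2,3,8}; col 6 has {1,2,4,6,7,9}; box has {1,2,8} → only 5 remains.
row 7, column 1 = 7: row 7 has {2,3,4,5,6,8,9}; col 1 has {3}; box has {1,3,4,5,8} → only 7 remains.
row 7, column 5 = 1: row 7 has {2,3,4,5,6,7,8,9}; col 5 has {2}; box has {2,4,6,9} → only 1 remains.
row 8, column 1 = 9: row 8 has {1,2,3,4,5,6,7}; col 1 has {3,7}; box has {1,3,4,5,7,8} → only 9 remains.
row 8, column 5 = 8: row 8 has {1,2,3,4,5,6,7,9}; col 5 has {1,2}; box has {1,2,4,6,9} → only 8 remains.
row 9, column 6 = 3: row 9 has {1,4,8,9}; col 6 has {1,2,4,5,6,7,9}; box has {1,2,4,6,8,9} → only 3 remains.

3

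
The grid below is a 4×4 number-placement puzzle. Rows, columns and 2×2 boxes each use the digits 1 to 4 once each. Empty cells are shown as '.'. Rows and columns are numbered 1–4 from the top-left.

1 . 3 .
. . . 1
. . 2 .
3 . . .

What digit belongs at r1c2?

4

r2c3 = 4 (sole candidate).
r3c1 = 4 (sole candidate).
r3c2 = 1 (sole candidate).
r3c4 = 3 (sole candidate).
r4c2 = 2 (sole candidate).
r4c3 = 1 (sole candidate).
r4c4 = 4 (sole candidate).
r1c2 = 4: row 1 has {1,3}; col 2 has {1,2}; box has {1} → only 4 remains.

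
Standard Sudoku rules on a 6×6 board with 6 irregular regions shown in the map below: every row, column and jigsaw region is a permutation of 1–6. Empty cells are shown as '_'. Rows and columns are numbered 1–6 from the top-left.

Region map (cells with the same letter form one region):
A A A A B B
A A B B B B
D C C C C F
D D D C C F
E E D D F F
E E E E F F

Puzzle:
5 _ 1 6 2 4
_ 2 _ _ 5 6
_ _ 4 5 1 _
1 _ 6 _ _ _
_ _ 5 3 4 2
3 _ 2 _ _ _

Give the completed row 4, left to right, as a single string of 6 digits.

146235

r1c2 = 3: row 1 has {1,2,4,5,6}; col 2 has {2}; region has {1,2,5,6} → only 3 remains.
r2c1 = 4: row 2 has {2,5,6}; col 1 has {1,3,5}; region has {1,2,3,5,6} → only 4 remains.
r2c3 = 3: row 2 has {2,4,5,6}; col 3 has {1,2,4,5,6}; region has {2,4,5,6} → only 3 remains.
r2c4 = 1: row 2 has {2,3,4,5,6}; col 4 has {3,5,6}; region has {2,3,4,5,6} → only 1 remains.
r3c1 = 2: row 3 has {1,4,5}; col 1 has {1,3,4,5}; region has {1,3,5,6} → only 2 remains.
r3c2 = 6: row 3 has {1,2,4,5}; col 2 has {2,3}; region has {1,4,5} → only 6 remains.
r3c6 = 3: row 3 has {1,2,4,5,6}; col 6 has {2,4,6}; region has {2,4} → only 3 remains.
r4c2 = 4: row 4 has {1,6}; col 2 has {2,3,6}; region has {1,2,3,5,6} → only 4 remains.
r4c4 = 2: row 4 has {1,4,6}; col 4 has {1,3,5,6}; region has {1,4,5,6} → only 2 remains.
r4c5 = 3: row 4 has {1,2,4,6}; col 5 has {1,2,4,5}; region has {1,2,4,5,6} → only 3 remains.
r4c6 = 5: row 4 has {1,2,3,4,6}; col 6 has {2,3,4,6}; region has {2,3,4} → only 5 remains.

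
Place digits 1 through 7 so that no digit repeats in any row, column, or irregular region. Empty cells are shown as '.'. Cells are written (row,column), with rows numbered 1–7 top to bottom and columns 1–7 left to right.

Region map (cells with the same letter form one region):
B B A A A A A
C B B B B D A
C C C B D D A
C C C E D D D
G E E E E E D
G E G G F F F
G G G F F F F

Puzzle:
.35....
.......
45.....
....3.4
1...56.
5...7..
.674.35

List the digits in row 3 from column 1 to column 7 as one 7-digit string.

(7,1) = 2 (sole candidate).
(7,5) = 1 (sole candidate).
(6,4) = 3 (sole candidate).
(6,6) = 2 (sole candidate).
(6,7) = 6 (sole candidate).
(6,3) = 4 (sole candidate).
(6,2) = 1 (sole candidate).
(4,6) = 5 (hidden single in row 4).
(2,4) = 5 (hidden single in row 2).
(4,3) = 1 (hidden single in row 4).
(4,1) = 6 (hidden single in row 4).
(1,1) = 7 (sole candidate).
(2,1) = 3 (sole candidate).
(3,3) = 2: row 3 has {4,5}; col 3 has {1,4,5,7}; region has {1,3,4,5,6} → only 2 remains.
(3,5) = 6: row 3 has {2,4,5}; col 5 has {1,3,5,7}; region has {3,4,5} → only 6 remains.
(4,2) = 7 (sole candidate).
(4,4) = 2 (sole candidate).
(5,2) = 4 (sole candidate).
(5,3) = 3 (sole candidate).
(5,4) = 7 (sole candidate).
(5,7) = 2 (sole candidate).
(1,7) = 1 (sole candidate).
(2,2) = 2 (sole candidate).
(2,3) = 6 (sole candidate).
(2,5) = 4 (sole candidate).
(2,7) = 7 (sole candidate).
(3,4) = 1: row 3 has {2,4,5,6}; col 4 has {2,3,4,5,7}; region has {2,3,4,5,6,7} → only 1 remains.
(3,6) = 7: row 3 has {1,2,4,5,6}; col 6 has {2,3,5,6}; region has {2,3,4,5,6} → only 7 remains.
(3,7) = 3: row 3 has {1,2,4,5,6,7}; col 7 has {1,2,4,5,6,7}; region has {1,5,7} → only 3 remains.

4521673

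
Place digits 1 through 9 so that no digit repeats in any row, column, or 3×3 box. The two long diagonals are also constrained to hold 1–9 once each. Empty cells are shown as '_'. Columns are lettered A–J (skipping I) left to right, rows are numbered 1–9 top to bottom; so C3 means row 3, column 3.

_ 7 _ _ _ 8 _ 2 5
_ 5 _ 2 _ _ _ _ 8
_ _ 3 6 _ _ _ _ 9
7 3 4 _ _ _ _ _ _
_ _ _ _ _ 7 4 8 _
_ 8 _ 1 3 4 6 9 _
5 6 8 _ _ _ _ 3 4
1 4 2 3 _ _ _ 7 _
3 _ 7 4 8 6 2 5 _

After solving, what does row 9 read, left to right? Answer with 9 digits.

397486251

D1 = 9: row 1 has {2,5,7,8}; col 4 has {1,2,3,4,6}; box has {2,6,8} → only 9 remains.
H2 = 6: row 2 has {2,5,8}; col 8 has {2,3,5,7,8,9}; box has {2,5,8,9}; anti-diagonal has {1,3,4,5,8} → only 6 remains.
G3 = 7: row 3 has {3,6,9}; col 7 has {2,4,6}; box has {2,5,6,8,9}; anti-diagonal has {1,3,4,5,6,8} → only 7 remains.
D4 = 8: row 4 has {3,4,7}; col 4 has {1,2,3,4,6,9}; box has {1,3,4,7}; main diagonal has {3,4,5,7} → only 8 remains.
H4 = 1: row 4 has {3,4,7,8}; col 8 has {2,3,5,6,7,8,9}; box has {4,6,8,9} → only 1 remains.
J4 = 2: row 4 has {1,3,4,7,8}; col 9 has {4,5,8,9}; box has {1,4,6,8,9} → only 2 remains.
D5 = 5: row 5 has {4,7,8}; col 4 has {1,2,3,4,6,8,9}; box has {1,3,4,7,8} → only 5 remains.
J5 = 3: row 5 has {4,5,7,8}; col 9 has {2,4,5,8,9}; box has {1,2,4,6,8,9} → only 3 remains.
A6 = 2: row 6 has {1,3,4,6,8,9}; col 1 has {1,3,5,7}; box has {3,4,7,8} → only 2 remains.
C6 = 5: row 6 has {1,2,3,4,6,8,9}; col 3 has {2,3,4,7,8}; box has {2,3,4,7,8} → only 5 remains.
J6 = 7: row 6 has {1,2,3,4,5,6,8,9}; col 9 has {2,3,4,5,8,9}; box has {1,2,3,4,6,8,9} → only 7 remains.
D7 = 7: row 7 has {3,4,5,6,8}; col 4 has {1,2,3,4,5,6,8,9}; box has {3,4,6,8} → only 7 remains.
J8 = 6: row 8 has {1,2,3,4,7}; col 9 has {2,3,4,5,7,8,9}; box has {2,3,4,5,7} → only 6 remains.
B9 = 9: row 9 has {2,3,4,5,6,7,8}; col 2 has {3,4,5,6,7,8}; box has {1,2,3,4,5,6,7,8} → only 9 remains.
J9 = 1: row 9 has {2,3,4,5,6,7,8,9}; col 9 has {2,3,4,5,6,7,8,9}; box has {2,3,4,5,6,7}; main diagonal has {3,4,5,7,8} → only 1 remains.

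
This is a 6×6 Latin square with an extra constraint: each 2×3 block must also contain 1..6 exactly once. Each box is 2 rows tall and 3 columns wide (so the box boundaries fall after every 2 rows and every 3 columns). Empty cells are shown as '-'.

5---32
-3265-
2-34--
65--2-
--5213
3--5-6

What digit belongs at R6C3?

1

R1C4 = 1: row 1 has {2,3,5}; col 4 has {2,4,5,6}; box has {2,3,5,6} → only 1 remains.
R2C6 = 4: row 2 has {2,3,5,6}; col 6 has {2,3,6}; box has {1,2,3,5,6} → only 4 remains.
R3C2 = 1: row 3 has {2,3,4}; col 2 has {3,5}; box has {2,3,5,6} → only 1 remains.
R3C5 = 6: row 3 has {1,2,3,4}; col 5 has {1,2,3,5}; box has {2,4} → only 6 remains.
R3C6 = 5: row 3 has {1,2,3,4,6}; col 6 has {2,3,4,6}; box has {2,4,6} → only 5 remains.
R4C3 = 4: row 4 has {2,5,6}; col 3 has {2,3,5}; box has {1,2,3,5,6} → only 4 remains.
R4C4 = 3: row 4 has {2,4,5,6}; col 4 has {1,2,4,5,6}; box has {2,4,5,6} → only 3 remains.
R4C6 = 1: row 4 has {2,3,4,5,6}; col 6 has {2,3,4,5,6}; box has {2,3,4,5,6} → only 1 remains.
R5C1 = 4: row 5 has {1,2,3,5}; col 1 has {2,3,5,6}; box has {3,5} → only 4 remains.
R5C2 = 6: row 5 has {1,2,3,4,5}; col 2 has {1,3,5}; box has {3,4,5} → only 6 remains.
R6C2 = 2: row 6 has {3,5,6}; col 2 has {1,3,5,6}; box has {3,4,5,6} → only 2 remains.
R6C3 = 1: row 6 has {2,3,5,6}; col 3 has {2,3,4,5}; box has {2,3,4,5,6} → only 1 remains.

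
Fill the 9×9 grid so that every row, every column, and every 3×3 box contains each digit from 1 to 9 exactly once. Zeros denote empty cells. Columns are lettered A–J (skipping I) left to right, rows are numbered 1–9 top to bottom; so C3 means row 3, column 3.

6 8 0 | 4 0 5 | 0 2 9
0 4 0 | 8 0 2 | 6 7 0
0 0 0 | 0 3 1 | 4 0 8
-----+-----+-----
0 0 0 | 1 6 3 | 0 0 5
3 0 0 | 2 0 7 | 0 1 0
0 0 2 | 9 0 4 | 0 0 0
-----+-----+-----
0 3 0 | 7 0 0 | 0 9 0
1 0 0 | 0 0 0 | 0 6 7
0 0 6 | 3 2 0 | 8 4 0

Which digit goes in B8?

2

E1 = 7: row 1 has {2,4,5,6,8,9}; col 5 has {2,3,6}; box has {1,2,3,4,5,8} → only 7 remains.
E2 = 9: row 2 has {2,4,6,7,8}; col 5 has {2,3,6,7}; box has {1,2,3,4,5,7,8} → only 9 remains.
D3 = 6: row 3 has {1,3,4,8}; col 4 has {1,2,3,4,7,8,9}; box has {1,2,3,4,5,7,8,9} → only 6 remains.
H3 = 5: row 3 has {1,3,4,6,8}; col 8 has {1,2,4,6,7,9}; box has {2,4,6,7,8,9} → only 5 remains.
H4 = 8: row 4 has {1,3,5,6}; col 8 has {1,2,4,5,6,7,9}; box has {1,5} → only 8 remains.
G5 = 9: row 5 has {1,2,3,7}; col 7 has {4,6,8}; box has {1,5,8} → only 9 remains.
H6 = 3: row 6 has {2,4,9}; col 8 has {1,2,4,5,6,7,8,9}; box has {1,5,8,9} → only 3 remains.
J6 = 6: row 6 has {2,3,4,9}; col 9 has {5,7,8,9}; box has {1,3,5,8,9} → only 6 remains.
D8 = 5: row 8 has {1,6,7}; col 4 has {1,2,3,4,6,7,8,9}; box has {2,3,7} → only 5 remains.
F9 = 9: row 9 has {2,3,4,6,8}; col 6 has {1,2,3,4,5,7}; box has {2,3,5,7} → only 9 remains.
J9 = 1: row 9 has {2,3,4,6,8,9}; col 9 has {5,6,7,8,9}; box has {4,6,7,8,9} → only 1 remains.
A2 = 5: row 2 has {2,4,6,7,8,9}; col 1 has {1,3,6}; box has {4,6,8} → only 5 remains.
J2 = 3: row 2 has {2,4,5,6,7,8,9}; col 9 has {1,5,6,7,8,9}; box has {2,4,5,6,7,8,9} → only 3 remains.
J5 = 4: row 5 has {1,2,3,7,9}; col 9 has {1,3,5,6,7,8,9}; box has {1,3,5,6,8,9} → only 4 remains.
G6 = 7: row 6 has {2,3,4,6,9}; col 7 has {4,6,8,9}; box has {1,3,4,5,6,8,9} → only 7 remains.
J7 = 2: row 7 has {3,7,9}; col 9 has {1,3,4,5,6,7,8,9}; box has {1,4,6,7,8,9} → only 2 remains.
F8 = 8: row 8 has {1,5,6,7}; col 6 has {1,2,3,4,5,7,9}; box has {2,3,5,7,9} → only 8 remains.
G8 = 3: row 8 has {1,5,6,7,8}; col 7 has {4,6,7,8,9}; box has {1,2,4,6,7,8,9} → only 3 remains.
A9 = 7: row 9 has {1,2,3,4,6,8,9}; col 1 has {1,3,5,6}; box has {1,3,6} → only 7 remains.
B9 = 5: row 9 has {1,2,3,4,6,7,8,9}; col 2 has {3,4,8}; box has {1,3,6,7} → only 5 remains.
G1 = 1: row 1 has {2,4,5,6,7,8,9}; col 7 has {3,4,6,7,8,9}; box has {2,3,4,5,6,7,8,9} → only 1 remains.
C2 = 1: row 2 has {2,3,4,5,6,7,8,9}; col 3 has {2,6}; box has {4,5,6,8} → only 1 remains.
G4 = 2: row 4 has {1,3,5,6,8}; col 7 has {1,3,4,6,7,8,9}; box has {1,3,4,5,6,7,8,9} → only 2 remains.
B5 = 6: row 5 has {1,2,3,4,7,9}; col 2 has {3,4,5,8}; box has {2,3} → only 6 remains.
A6 = 8: row 6 has {2,3,4,6,7,9}; col 1 has {1,3,5,6,7}; box has {2,3,6} → only 8 remains.
B6 = 1: row 6 has {2,3,4,6,7,8,9}; col 2 has {3,4,5,6,8}; box has {2,3,6,8} → only 1 remains.
E6 = 5: row 6 has {1,2,3,4,6,7,8,9}; col 5 has {2,3,6,7,9}; box has {1,2,3,4,6,7,9} → only 5 remains.
A7 = 4: row 7 has {2,3,7,9}; col 1 has {1,3,5,6,7,8}; box has {1,3,5,6,7} → only 4 remains.
C7 = 8: row 7 has {2,3,4,7,9}; col 3 has {1,2,6}; box has {1,3,4,5,6,7} → only 8 remains.
E7 = 1: row 7 has {2,3,4,7,8,9}; col 5 has {2,3,5,6,7,9}; box has {2,3,5,7,8,9} → only 1 remains.
F7 = 6: row 7 has {1,2,3,4,7,8,9}; col 6 has {1,2,3,4,5,7,8,9}; box has {1,2,3,5,7,8,9} → only 6 remains.
G7 = 5: row 7 has {1,2,3,4,6,7,8,9}; col 7 has {1,2,3,4,6,7,8,9}; box has {1,2,3,4,6,7,8,9} → only 5 remains.
C8 = 9: row 8 has {1,3,5,6,7,8}; col 3 has {1,2,6,8}; box has {1,3,4,5,6,7,8} → only 9 remains.
E8 = 4: row 8 has {1,3,5,6,7,8,9}; col 5 has {1,2,3,5,6,7,9}; box has {1,2,3,5,6,7,8,9} → only 4 remains.
C1 = 3: row 1 has {1,2,4,5,6,7,8,9}; col 3 has {1,2,6,8,9}; box has {1,4,5,6,8} → only 3 remains.
C3 = 7: row 3 has {1,3,4,5,6,8}; col 3 has {1,2,3,6,8,9}; box has {1,3,4,5,6,8} → only 7 remains.
A4 = 9: row 4 has {1,2,3,5,6,8}; col 1 has {1,3,4,5,6,7,8}; box has {1,2,3,6,8} → only 9 remains.
B4 = 7: row 4 has {1,2,3,5,6,8,9}; col 2 has {1,3,4,5,6,8}; box has {1,2,3,6,8,9} → only 7 remains.
C4 = 4: row 4 has {1,2,3,5,6,7,8,9}; col 3 has {1,2,3,6,7,8,9}; box has {1,2,3,6,7,8,9} → only 4 remains.
C5 = 5: row 5 has {1,2,3,4,6,7,9}; col 3 has {1,2,3,4,6,7,8,9}; box has {1,2,3,4,6,7,8,9} → only 5 remains.
E5 = 8: row 5 has {1,2,3,4,5,6,7,9}; col 5 has {1,2,3,4,5,6,7,9}; box has {1,2,3,4,5,6,7,9} → only 8 remains.
B8 = 2: row 8 has {1,3,4,5,6,7,8,9}; col 2 has {1,3,4,5,6,7,8}; box has {1,3,4,5,6,7,8,9} → only 2 remains.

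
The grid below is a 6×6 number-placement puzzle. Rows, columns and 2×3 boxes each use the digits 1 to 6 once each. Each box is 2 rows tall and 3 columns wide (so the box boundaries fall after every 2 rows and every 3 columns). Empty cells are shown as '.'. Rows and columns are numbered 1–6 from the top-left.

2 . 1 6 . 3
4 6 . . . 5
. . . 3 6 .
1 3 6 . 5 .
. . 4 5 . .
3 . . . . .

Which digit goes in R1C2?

R1C2 = 5: row 1 has {1,2,3,6}; col 2 has {3,6}; box has {1,2,4,6} → only 5 remains.

5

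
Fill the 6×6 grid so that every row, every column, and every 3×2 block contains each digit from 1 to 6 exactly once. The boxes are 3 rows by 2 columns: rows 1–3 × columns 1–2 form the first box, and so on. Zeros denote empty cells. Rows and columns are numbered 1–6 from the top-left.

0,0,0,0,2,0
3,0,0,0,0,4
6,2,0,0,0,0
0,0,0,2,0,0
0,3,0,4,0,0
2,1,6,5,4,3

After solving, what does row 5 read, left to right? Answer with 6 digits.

R2C2 = 5: row 2 has {3,4}; col 2 has {1,2,3}; box has {2,3,6} → only 5 remains.
R5C1 = 5: row 5 has {3,4}; col 1 has {2,3,6}; box has {1,2,3} → only 5 remains.
R5C3 = 1: row 5 has {3,4,5}; col 3 has {6}; box has {2,4,5,6} → only 1 remains.
R5C5 = 6: row 5 has {1,3,4,5}; col 5 has {2,4}; box has {3,4} → only 6 remains.
R5C6 = 2: row 5 has {1,3,4,5,6}; col 6 has {3,4}; box has {3,4,6} → only 2 remains.

531462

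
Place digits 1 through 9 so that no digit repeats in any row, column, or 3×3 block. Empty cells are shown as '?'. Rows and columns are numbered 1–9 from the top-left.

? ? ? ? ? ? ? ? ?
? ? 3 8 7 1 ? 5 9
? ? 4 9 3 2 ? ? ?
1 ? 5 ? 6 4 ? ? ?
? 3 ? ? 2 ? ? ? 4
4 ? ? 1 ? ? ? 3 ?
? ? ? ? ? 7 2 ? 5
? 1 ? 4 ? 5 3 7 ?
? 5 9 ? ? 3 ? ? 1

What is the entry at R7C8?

R1C6 = 6: row 1 has {}; col 6 has {1,2,3,4,5,7}; box has {1,2,3,7,8,9} → only 6 remains.
R7C4 = 6: row 7 has {2,5,7}; col 4 has {1,4,8,9}; box has {3,4,5,7} → only 6 remains.
R9C4 = 2: row 9 has {1,3,5,9}; col 4 has {1,4,6,8,9}; box has {3,4,5,6,7} → only 2 remains.
R9C5 = 8: row 9 has {1,2,3,5,9}; col 5 has {2,3,6,7}; box has {2,3,4,5,6,7} → only 8 remains.
R1C4 = 5: row 1 has {6}; col 4 has {1,2,4,6,8,9}; box has {1,2,3,6,7,8,9} → only 5 remains.
R1C5 = 4: row 1 has {5,6}; col 5 has {2,3,6,7,8}; box has {1,2,3,5,6,7,8,9} → only 4 remains.
R5C4 = 7: row 5 has {2,3,4}; col 4 has {1,2,4,5,6,8,9}; box has {1,2,4,6} → only 7 remains.
R7C3 = 8: row 7 has {2,5,6,7}; col 3 has {3,4,5,9}; box has {1,5,9} → only 8 remains.
R8C5 = 9: row 8 has {1,3,4,5,7}; col 5 has {2,3,4,6,7,8}; box has {2,3,4,5,6,7,8} → only 9 remains.
R4C4 = 3: row 4 has {1,4,5,6}; col 4 has {1,2,4,5,6,7,8,9}; box has {1,2,4,6,7} → only 3 remains.
R5C3 = 6: row 5 has {2,3,4,7}; col 3 has {3,4,5,8,9}; box has {1,3,4,5} → only 6 remains.
R6C5 = 5: row 6 has {1,3,4}; col 5 has {2,3,4,6,7,8,9}; box has {1,2,3,4,6,7} → only 5 remains.
R7C1 = 3: row 7 has {2,5,6,7,8}; col 1 has {1,4}; box has {1,5,8,9} → only 3 remains.
R7C2 = 4: row 7 has {2,3,5,6,7,8}; col 2 has {1,3,5}; box has {1,3,5,8,9} → only 4 remains.
R7C5 = 1: row 7 has {2,3,4,5,6,7,8}; col 5 has {2,3,4,5,6,7,8,9}; box has {2,3,4,5,6,7,8,9} → only 1 remains.
R7C8 = 9: row 7 has {1,2,3,4,5,6,7,8}; col 8 has {3,5,7}; box has {1,2,3,5,7} → only 9 remains.

9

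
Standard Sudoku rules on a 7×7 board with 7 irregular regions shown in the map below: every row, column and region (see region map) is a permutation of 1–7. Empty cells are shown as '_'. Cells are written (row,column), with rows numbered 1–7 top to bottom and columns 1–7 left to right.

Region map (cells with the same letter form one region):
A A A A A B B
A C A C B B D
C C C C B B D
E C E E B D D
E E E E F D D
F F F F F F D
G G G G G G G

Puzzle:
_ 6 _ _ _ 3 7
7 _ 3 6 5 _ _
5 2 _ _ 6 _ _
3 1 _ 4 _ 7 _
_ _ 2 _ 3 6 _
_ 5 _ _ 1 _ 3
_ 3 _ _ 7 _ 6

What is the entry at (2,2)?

(2,2) = 4: row 2 has {3,5,6,7}; col 2 has {1,2,3,5,6}; region has {1,2,5,6} → only 4 remains.

4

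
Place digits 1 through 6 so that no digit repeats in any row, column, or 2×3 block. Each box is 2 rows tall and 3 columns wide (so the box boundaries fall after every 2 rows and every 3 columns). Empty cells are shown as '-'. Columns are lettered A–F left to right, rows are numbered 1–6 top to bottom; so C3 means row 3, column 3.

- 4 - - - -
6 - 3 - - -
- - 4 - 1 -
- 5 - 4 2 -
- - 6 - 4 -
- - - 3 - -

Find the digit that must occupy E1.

E2 = 5 (sole candidate).
C4 = 1 (sole candidate).
E6 = 6 (sole candidate).
E1 = 3: row 1 has {4}; col 5 has {1,2,4,5,6}; box has {5} → only 3 remains.

3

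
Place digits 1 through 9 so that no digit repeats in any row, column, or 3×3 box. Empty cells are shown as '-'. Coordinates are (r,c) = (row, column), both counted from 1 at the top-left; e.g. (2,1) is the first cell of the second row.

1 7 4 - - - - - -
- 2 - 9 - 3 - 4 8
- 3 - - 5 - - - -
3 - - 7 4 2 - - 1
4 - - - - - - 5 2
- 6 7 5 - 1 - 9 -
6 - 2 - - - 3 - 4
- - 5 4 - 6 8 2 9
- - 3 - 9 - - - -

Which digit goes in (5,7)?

(1,6) = 8: row 1 has {1,4,7}; col 6 has {1,2,3,6}; box has {3,5,9} → only 8 remains.
(2,1) = 5: row 2 has {2,3,4,8,9}; col 1 has {1,3,4,6}; box has {1,2,3,4,7} → only 5 remains.
(2,3) = 6: row 2 has {2,3,4,5,8,9}; col 3 has {2,3,4,5,7}; box has {1,2,3,4,5,7} → only 6 remains.
(4,7) = 6: row 4 has {1,2,3,4,7}; col 7 has {3,8}; box has {1,2,5,9} → only 6 remains.
(4,8) = 8: row 4 has {1,2,3,4,6,7}; col 8 has {2,4,5,9}; box has {1,2,5,6,9} → only 8 remains.
(5,6) = 9: row 5 has {2,4,5}; col 6 has {1,2,3,6,8}; box has {1,2,4,5,7} → only 9 remains.
(5,7) = 7: row 5 has {2,4,5,9}; col 7 has {3,6,8}; box has {1,2,5,6,8,9} → only 7 remains.

7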